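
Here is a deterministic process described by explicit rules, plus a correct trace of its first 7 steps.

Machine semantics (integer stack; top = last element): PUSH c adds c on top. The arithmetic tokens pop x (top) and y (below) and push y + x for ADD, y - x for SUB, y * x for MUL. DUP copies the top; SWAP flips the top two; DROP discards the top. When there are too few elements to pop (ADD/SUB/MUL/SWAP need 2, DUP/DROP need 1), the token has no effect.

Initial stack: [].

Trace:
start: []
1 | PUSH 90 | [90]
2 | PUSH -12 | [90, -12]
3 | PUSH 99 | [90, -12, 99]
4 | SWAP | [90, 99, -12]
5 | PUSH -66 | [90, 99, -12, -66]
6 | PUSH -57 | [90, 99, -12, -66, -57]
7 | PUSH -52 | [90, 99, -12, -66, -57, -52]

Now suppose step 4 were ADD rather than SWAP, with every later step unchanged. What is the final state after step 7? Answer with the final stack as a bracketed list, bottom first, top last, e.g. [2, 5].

[90, 87, -66, -57, -52]

(re-executing from step 4 with the substitution; state before step 4: [90, -12, 99])
4 | ADD | [90, 87]
5 | PUSH -66 | [90, 87, -66]
6 | PUSH -57 | [90, 87, -66, -57]
7 | PUSH -52 | [90, 87, -66, -57, -52]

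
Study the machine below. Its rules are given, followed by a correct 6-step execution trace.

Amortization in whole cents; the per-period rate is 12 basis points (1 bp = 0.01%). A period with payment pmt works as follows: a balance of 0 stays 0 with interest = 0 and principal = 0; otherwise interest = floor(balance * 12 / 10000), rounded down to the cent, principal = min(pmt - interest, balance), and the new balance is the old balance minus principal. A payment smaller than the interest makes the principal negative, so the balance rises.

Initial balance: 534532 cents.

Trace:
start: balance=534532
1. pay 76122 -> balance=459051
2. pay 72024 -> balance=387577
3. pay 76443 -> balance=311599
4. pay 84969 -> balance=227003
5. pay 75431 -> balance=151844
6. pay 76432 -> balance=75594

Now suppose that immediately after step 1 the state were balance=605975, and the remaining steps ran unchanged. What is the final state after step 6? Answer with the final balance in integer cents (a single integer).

223402

state after step 1 := balance=605975
2. pay 72024 -> balance=534678
3. pay 76443 -> balance=458876
4. pay 84969 -> balance=374457
5. pay 75431 -> balance=299475
6. pay 76432 -> balance=223402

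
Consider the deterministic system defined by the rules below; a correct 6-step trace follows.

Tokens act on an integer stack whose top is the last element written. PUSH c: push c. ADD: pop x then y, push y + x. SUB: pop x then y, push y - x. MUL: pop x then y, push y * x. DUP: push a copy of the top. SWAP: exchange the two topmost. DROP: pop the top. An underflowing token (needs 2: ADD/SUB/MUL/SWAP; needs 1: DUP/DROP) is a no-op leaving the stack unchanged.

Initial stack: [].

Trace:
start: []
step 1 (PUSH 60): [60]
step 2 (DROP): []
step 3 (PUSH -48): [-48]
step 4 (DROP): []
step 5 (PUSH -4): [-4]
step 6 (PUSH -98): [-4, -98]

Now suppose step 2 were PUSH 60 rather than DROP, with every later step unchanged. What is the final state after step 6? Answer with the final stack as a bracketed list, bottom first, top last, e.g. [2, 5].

(re-executing from step 2 with the substitution; state before step 2: [60])
step 2 (PUSH 60): [60, 60]
step 3 (PUSH -48): [60, 60, -48]
step 4 (DROP): [60, 60]
step 5 (PUSH -4): [60, 60, -4]
step 6 (PUSH -98): [60, 60, -4, -98]

[60, 60, -4, -98]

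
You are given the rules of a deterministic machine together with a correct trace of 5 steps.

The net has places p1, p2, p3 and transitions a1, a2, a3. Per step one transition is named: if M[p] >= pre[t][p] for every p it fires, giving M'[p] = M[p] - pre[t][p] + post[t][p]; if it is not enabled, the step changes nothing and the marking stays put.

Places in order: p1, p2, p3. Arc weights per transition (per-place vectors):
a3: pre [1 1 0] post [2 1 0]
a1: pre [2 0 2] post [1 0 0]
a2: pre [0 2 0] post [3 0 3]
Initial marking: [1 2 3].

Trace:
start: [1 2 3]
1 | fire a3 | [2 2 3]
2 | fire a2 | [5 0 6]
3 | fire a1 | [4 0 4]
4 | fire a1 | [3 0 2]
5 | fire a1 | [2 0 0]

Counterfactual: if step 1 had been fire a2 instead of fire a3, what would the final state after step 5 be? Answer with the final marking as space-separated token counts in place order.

1 0 0

(re-executing from step 1 with the substitution; state before step 1: [1 2 3])
1 | fire a2 | [4 0 6]
2 | fire a2 | [4 0 6]
3 | fire a1 | [3 0 4]
4 | fire a1 | [2 0 2]
5 | fire a1 | [1 0 0]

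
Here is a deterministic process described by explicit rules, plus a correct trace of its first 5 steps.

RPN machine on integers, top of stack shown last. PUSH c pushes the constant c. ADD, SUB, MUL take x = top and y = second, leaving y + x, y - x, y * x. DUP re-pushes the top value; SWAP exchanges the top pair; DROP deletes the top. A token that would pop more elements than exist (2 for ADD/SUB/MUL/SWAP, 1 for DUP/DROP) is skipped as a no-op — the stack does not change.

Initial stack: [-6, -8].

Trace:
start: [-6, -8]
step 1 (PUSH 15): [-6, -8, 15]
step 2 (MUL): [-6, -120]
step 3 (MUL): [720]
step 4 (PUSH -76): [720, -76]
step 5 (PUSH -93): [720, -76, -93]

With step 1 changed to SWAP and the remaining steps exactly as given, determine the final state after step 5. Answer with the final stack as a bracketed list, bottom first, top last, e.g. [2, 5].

[48, -76, -93]

(re-executing from step 1 with the substitution; state before step 1: [-6, -8])
step 1 (SWAP): [-8, -6]
step 2 (MUL): [48]
step 3 (MUL): [48]
step 4 (PUSH -76): [48, -76]
step 5 (PUSH -93): [48, -76, -93]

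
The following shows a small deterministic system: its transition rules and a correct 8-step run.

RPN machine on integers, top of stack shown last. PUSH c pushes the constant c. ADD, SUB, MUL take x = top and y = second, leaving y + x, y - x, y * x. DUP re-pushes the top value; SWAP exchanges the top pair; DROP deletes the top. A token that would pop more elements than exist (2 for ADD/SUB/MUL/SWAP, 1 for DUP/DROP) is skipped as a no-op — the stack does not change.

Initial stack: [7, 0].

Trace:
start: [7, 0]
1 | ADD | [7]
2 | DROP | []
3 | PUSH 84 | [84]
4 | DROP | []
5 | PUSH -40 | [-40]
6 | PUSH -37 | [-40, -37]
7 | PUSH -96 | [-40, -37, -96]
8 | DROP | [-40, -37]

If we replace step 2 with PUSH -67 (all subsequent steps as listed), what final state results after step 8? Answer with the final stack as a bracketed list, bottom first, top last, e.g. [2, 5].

[7, -67, -40, -37]

(re-executing from step 2 with the substitution; state before step 2: [7])
2 | PUSH -67 | [7, -67]
3 | PUSH 84 | [7, -67, 84]
4 | DROP | [7, -67]
5 | PUSH -40 | [7, -67, -40]
6 | PUSH -37 | [7, -67, -40, -37]
7 | PUSH -96 | [7, -67, -40, -37, -96]
8 | DROP | [7, -67, -40, -37]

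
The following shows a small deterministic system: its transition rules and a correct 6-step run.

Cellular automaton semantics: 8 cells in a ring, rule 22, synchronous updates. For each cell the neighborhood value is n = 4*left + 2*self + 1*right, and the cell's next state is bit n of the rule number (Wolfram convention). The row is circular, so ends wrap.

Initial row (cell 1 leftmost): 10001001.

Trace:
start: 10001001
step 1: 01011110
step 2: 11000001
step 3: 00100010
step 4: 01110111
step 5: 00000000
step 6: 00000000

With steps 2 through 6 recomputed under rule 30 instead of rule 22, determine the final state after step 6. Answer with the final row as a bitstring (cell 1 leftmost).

10101000

(re-executing steps 2..6 under rule 30; state before step 2: 01011110)
step 2: 11010001
step 3: 00011011
step 4: 10110010
step 5: 10101110
step 6: 10101000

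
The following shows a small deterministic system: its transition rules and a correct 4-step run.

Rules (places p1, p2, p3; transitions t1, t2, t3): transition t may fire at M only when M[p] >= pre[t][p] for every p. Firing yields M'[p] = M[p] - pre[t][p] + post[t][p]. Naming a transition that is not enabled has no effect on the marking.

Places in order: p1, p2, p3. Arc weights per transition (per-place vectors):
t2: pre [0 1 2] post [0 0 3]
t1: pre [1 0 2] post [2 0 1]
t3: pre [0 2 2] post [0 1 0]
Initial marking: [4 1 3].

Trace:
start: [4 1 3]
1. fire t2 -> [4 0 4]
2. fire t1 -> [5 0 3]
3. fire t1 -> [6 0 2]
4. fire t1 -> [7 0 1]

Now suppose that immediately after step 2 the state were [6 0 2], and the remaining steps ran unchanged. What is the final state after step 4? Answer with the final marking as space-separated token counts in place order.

state after step 2 := [6 0 2]
3. fire t1 -> [7 0 1]
4. fire t1 -> [7 0 1]

7 0 1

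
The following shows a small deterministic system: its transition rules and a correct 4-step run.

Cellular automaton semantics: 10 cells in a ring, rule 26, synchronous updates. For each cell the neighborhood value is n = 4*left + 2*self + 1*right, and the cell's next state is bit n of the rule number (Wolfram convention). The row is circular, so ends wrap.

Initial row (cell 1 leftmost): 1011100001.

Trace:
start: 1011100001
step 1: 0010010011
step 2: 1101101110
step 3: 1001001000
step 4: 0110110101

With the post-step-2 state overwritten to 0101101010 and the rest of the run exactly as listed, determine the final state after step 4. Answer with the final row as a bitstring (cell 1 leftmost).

state after step 2 := 0101101010
step 3: 1001000001
step 4: 0110100011

0110100011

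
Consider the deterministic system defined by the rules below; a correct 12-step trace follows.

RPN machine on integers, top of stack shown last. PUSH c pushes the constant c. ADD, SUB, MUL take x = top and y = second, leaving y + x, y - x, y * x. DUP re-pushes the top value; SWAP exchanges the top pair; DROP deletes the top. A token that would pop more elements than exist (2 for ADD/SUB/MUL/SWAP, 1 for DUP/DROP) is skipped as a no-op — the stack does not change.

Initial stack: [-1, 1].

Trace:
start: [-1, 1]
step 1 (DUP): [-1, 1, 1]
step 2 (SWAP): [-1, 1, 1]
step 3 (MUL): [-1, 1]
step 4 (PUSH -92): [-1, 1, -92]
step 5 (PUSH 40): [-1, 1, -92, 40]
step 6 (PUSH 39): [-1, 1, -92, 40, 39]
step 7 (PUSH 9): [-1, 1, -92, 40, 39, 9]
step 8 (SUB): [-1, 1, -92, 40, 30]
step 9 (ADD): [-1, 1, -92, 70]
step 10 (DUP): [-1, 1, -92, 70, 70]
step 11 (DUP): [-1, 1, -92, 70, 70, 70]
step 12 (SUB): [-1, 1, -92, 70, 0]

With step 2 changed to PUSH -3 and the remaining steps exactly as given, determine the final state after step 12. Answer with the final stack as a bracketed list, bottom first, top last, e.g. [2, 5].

[-1, 1, -3, -92, 70, 0]

(re-executing from step 2 with the substitution; state before step 2: [-1, 1, 1])
step 2 (PUSH -3): [-1, 1, 1, -3]
step 3 (MUL): [-1, 1, -3]
step 4 (PUSH -92): [-1, 1, -3, -92]
step 5 (PUSH 40): [-1, 1, -3, -92, 40]
step 6 (PUSH 39): [-1, 1, -3, -92, 40, 39]
step 7 (PUSH 9): [-1, 1, -3, -92, 40, 39, 9]
step 8 (SUB): [-1, 1, -3, -92, 40, 30]
step 9 (ADD): [-1, 1, -3, -92, 70]
step 10 (DUP): [-1, 1, -3, -92, 70, 70]
step 11 (DUP): [-1, 1, -3, -92, 70, 70, 70]
step 12 (SUB): [-1, 1, -3, -92, 70, 0]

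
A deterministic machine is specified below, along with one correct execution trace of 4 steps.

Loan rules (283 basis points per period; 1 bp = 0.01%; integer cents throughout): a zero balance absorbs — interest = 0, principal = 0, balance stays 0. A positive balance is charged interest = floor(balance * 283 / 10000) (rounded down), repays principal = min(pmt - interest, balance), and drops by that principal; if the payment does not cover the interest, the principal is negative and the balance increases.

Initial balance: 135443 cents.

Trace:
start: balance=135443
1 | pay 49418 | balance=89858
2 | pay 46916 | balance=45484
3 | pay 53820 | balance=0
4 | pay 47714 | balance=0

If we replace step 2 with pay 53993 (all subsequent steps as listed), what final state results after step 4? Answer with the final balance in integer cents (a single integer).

0

(re-executing from step 2 with the substitution; state before step 2: balance=89858)
2 | pay 53993 | balance=38407
3 | pay 53820 | balance=0
4 | pay 47714 | balance=0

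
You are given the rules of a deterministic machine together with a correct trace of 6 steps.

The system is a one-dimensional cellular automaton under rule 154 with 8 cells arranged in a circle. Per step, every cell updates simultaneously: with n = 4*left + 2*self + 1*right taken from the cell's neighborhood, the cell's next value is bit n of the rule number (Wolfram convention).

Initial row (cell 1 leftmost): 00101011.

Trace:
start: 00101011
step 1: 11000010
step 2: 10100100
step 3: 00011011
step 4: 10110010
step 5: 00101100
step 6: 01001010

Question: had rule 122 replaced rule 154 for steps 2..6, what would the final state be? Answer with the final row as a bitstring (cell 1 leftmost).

(re-executing steps 2..6 under rule 122; state before step 2: 11000010)
step 2: 11100101
step 3: 00111011
step 4: 11101111
step 5: 00111000
step 6: 01101100

01101100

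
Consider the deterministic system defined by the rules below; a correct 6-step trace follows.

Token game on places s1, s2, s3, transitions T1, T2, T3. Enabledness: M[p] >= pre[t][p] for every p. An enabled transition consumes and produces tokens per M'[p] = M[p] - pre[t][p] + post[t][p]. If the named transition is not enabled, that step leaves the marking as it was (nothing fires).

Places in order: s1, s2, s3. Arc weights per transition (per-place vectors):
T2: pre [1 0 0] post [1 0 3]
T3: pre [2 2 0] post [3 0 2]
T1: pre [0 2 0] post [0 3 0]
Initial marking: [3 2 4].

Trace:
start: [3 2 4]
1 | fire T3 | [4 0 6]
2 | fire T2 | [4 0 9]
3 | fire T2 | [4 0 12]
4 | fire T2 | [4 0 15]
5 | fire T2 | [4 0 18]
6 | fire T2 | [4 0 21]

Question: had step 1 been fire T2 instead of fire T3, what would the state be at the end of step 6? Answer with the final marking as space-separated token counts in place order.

3 2 22

(re-executing from step 1 with the substitution; state before step 1: [3 2 4])
1 | fire T2 | [3 2 7]
2 | fire T2 | [3 2 10]
3 | fire T2 | [3 2 13]
4 | fire T2 | [3 2 16]
5 | fire T2 | [3 2 19]
6 | fire T2 | [3 2 22]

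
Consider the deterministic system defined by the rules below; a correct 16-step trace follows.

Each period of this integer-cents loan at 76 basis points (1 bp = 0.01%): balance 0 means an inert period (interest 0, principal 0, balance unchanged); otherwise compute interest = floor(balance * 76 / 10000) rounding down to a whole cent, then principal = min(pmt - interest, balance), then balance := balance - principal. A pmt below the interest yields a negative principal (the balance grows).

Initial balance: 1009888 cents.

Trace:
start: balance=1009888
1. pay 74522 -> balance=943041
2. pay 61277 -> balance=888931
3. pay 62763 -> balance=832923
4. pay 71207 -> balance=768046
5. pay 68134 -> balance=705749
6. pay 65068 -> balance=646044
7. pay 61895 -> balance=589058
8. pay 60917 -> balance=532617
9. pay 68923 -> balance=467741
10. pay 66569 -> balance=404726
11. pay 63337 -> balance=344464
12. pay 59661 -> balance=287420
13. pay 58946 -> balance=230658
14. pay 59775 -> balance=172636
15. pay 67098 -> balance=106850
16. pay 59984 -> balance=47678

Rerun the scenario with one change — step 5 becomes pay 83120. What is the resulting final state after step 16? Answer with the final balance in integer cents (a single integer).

(re-executing from step 5 with the substitution; state before step 5: balance=768046)
5. pay 83120 -> balance=690763
6. pay 65068 -> balance=630944
7. pay 61895 -> balance=573844
8. pay 60917 -> balance=517288
9. pay 68923 -> balance=452296
10. pay 66569 -> balance=389164
11. pay 63337 -> balance=328784
12. pay 59661 -> balance=271621
13. pay 58946 -> balance=214739
14. pay 59775 -> balance=156596
15. pay 67098 -> balance=90688
16. pay 59984 -> balance=31393

31393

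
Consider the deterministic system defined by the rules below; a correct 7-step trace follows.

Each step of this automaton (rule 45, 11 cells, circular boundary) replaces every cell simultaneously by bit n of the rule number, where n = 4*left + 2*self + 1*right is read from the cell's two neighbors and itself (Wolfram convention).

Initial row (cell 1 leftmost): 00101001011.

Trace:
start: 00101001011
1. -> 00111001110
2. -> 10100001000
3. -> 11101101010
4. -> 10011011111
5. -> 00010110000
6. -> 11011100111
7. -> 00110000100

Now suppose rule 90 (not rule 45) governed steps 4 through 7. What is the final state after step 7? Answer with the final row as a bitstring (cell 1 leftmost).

(re-executing steps 4..7 under rule 90; state before step 4: 11101101010)
4. -> 10101100000
5. -> 00001110001
6. -> 10011011010
7. -> 01111011000

01111011000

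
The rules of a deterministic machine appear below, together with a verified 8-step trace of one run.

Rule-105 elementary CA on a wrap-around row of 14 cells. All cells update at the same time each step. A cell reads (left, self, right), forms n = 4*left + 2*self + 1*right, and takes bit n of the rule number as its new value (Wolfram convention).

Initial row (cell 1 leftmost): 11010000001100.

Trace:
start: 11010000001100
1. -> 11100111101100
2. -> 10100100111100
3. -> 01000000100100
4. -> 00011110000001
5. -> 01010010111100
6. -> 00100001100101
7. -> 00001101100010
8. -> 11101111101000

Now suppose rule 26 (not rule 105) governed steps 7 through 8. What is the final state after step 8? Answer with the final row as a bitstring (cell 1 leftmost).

(re-executing steps 7..8 under rule 26; state before step 7: 00100001100101)
7. -> 11010011011000
8. -> 10001110010101

10001110010101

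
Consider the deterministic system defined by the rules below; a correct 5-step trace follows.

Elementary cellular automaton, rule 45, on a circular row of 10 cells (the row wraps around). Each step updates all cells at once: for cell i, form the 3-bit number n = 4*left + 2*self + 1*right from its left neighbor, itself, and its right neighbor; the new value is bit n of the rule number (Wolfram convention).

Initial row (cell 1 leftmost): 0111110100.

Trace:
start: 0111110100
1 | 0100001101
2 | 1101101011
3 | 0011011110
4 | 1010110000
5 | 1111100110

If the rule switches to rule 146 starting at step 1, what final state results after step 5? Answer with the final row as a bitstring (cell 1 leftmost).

0000101000

(re-executing steps 1..5 under rule 146; state before step 1: 0111110100)
1 | 1011100010
2 | 0001010100
3 | 0010000010
4 | 0101000101
5 | 0000101000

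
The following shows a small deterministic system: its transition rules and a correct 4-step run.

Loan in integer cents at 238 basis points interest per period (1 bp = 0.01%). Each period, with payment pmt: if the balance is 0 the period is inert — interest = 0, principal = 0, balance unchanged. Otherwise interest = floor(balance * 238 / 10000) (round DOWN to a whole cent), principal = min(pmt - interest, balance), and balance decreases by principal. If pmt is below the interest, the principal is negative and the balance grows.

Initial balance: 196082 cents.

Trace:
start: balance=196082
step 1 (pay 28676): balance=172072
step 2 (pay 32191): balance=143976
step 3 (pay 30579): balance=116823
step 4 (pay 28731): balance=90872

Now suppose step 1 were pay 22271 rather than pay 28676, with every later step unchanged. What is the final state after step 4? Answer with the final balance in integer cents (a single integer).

97745

(re-executing from step 1 with the substitution; state before step 1: balance=196082)
step 1 (pay 22271): balance=178477
step 2 (pay 32191): balance=150533
step 3 (pay 30579): balance=123536
step 4 (pay 28731): balance=97745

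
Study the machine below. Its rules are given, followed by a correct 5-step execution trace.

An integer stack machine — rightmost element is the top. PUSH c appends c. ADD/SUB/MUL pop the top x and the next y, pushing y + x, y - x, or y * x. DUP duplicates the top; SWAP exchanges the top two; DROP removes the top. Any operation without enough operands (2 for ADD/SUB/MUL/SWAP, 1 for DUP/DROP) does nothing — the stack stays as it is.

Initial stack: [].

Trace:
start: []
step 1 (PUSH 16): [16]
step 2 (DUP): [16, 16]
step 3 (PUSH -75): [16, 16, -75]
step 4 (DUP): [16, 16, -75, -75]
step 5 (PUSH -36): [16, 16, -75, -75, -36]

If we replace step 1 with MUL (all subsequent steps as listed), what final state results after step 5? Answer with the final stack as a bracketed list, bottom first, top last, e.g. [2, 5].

[-75, -75, -36]

(re-executing from step 1 with the substitution; state before step 1: [])
step 1 (MUL): []
step 2 (DUP): []
step 3 (PUSH -75): [-75]
step 4 (DUP): [-75, -75]
step 5 (PUSH -36): [-75, -75, -36]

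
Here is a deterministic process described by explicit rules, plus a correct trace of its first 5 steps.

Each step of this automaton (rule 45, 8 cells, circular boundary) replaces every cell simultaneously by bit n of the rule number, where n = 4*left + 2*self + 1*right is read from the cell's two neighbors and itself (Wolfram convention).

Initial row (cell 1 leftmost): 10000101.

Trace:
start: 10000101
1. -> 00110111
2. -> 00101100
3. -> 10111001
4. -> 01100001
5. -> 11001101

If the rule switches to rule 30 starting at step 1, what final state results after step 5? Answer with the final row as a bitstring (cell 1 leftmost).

(re-executing steps 1..5 under rule 30; state before step 1: 10000101)
1. -> 01001101
2. -> 01111001
3. -> 01000111
4. -> 01101100
5. -> 11001010

11001010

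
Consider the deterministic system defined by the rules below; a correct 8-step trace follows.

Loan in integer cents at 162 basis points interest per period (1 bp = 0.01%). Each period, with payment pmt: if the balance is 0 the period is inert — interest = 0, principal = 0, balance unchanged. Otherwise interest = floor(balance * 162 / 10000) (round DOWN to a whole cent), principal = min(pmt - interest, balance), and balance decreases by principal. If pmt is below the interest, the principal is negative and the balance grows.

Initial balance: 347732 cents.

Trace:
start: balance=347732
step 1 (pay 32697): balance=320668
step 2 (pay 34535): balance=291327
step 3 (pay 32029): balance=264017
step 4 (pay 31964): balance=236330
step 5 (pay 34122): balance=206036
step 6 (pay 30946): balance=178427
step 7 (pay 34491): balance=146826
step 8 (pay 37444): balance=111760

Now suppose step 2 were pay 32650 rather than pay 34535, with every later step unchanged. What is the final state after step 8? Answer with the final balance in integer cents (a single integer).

(re-executing from step 2 with the substitution; state before step 2: balance=320668)
step 2 (pay 32650): balance=293212
step 3 (pay 32029): balance=265933
step 4 (pay 31964): balance=238277
step 5 (pay 34122): balance=208015
step 6 (pay 30946): balance=180438
step 7 (pay 34491): balance=148870
step 8 (pay 37444): balance=113837

113837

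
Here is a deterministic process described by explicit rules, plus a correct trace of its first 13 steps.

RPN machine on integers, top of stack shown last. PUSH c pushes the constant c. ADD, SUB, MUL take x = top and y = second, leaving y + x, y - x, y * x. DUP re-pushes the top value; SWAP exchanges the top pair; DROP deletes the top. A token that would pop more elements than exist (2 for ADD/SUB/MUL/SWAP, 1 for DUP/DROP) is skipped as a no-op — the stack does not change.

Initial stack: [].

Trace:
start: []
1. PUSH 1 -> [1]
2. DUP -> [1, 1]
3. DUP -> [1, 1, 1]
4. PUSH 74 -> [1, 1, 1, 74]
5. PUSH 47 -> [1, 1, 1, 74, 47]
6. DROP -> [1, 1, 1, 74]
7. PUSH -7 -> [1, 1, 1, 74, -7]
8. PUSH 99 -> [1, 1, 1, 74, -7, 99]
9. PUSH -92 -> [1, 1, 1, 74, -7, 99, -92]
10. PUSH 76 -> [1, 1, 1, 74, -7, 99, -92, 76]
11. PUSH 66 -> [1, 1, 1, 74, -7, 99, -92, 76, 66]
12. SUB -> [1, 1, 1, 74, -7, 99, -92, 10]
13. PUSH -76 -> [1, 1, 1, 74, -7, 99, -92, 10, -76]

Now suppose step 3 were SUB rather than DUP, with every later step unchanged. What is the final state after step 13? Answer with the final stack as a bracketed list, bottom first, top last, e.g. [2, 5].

[0, 74, -7, 99, -92, 10, -76]

(re-executing from step 3 with the substitution; state before step 3: [1, 1])
3. SUB -> [0]
4. PUSH 74 -> [0, 74]
5. PUSH 47 -> [0, 74, 47]
6. DROP -> [0, 74]
7. PUSH -7 -> [0, 74, -7]
8. PUSH 99 -> [0, 74, -7, 99]
9. PUSH -92 -> [0, 74, -7, 99, -92]
10. PUSH 76 -> [0, 74, -7, 99, -92, 76]
11. PUSH 66 -> [0, 74, -7, 99, -92, 76, 66]
12. SUB -> [0, 74, -7, 99, -92, 10]
13. PUSH -76 -> [0, 74, -7, 99, -92, 10, -76]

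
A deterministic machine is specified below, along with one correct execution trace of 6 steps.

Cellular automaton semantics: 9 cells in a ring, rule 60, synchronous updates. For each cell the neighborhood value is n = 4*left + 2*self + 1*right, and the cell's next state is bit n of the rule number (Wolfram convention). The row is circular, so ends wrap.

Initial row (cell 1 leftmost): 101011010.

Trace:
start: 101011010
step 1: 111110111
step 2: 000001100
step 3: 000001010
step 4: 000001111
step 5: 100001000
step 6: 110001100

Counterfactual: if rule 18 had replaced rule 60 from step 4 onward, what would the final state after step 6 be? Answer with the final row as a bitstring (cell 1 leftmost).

(re-executing steps 4..6 under rule 18; state before step 4: 000001010)
step 4: 000010001
step 5: 100101010
step 6: 011000000

011000000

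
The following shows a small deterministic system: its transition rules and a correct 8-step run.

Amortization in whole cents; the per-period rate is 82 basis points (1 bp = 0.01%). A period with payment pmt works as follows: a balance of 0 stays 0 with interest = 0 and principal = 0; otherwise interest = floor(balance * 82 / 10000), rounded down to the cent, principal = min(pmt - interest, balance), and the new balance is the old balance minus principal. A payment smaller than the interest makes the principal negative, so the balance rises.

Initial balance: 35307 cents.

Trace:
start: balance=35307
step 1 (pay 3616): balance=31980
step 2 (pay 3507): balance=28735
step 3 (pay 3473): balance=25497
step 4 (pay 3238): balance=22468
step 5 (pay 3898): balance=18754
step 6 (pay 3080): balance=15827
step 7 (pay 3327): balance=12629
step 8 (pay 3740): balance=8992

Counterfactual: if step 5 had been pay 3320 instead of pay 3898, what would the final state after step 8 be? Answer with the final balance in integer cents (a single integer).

(re-executing from step 5 with the substitution; state before step 5: balance=22468)
step 5 (pay 3320): balance=19332
step 6 (pay 3080): balance=16410
step 7 (pay 3327): balance=13217
step 8 (pay 3740): balance=9585

9585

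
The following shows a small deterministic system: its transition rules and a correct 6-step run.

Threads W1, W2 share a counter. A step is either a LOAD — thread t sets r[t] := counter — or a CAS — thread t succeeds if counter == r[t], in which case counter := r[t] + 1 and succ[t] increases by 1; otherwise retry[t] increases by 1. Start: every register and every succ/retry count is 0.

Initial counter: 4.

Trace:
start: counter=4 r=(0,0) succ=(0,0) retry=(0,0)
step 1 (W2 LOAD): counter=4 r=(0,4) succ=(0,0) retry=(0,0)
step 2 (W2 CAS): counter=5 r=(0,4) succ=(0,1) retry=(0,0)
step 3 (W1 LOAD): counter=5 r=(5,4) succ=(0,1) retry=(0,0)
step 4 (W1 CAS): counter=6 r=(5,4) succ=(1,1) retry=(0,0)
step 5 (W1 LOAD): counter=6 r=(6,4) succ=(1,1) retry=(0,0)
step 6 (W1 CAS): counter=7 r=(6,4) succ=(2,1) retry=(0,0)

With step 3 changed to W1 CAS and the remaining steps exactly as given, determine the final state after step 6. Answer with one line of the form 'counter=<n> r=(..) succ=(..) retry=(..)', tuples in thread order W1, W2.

(re-executing from step 3 with the substitution; state before step 3: counter=5 r=(0,4) succ=(0,1) retry=(0,0))
step 3 (W1 CAS): counter=5 r=(0,4) succ=(0,1) retry=(1,0)
step 4 (W1 CAS): counter=5 r=(0,4) succ=(0,1) retry=(2,0)
step 5 (W1 LOAD): counter=5 r=(5,4) succ=(0,1) retry=(2,0)
step 6 (W1 CAS): counter=6 r=(5,4) succ=(1,1) retry=(2,0)

counter=6 r=(5,4) succ=(1,1) retry=(2,0)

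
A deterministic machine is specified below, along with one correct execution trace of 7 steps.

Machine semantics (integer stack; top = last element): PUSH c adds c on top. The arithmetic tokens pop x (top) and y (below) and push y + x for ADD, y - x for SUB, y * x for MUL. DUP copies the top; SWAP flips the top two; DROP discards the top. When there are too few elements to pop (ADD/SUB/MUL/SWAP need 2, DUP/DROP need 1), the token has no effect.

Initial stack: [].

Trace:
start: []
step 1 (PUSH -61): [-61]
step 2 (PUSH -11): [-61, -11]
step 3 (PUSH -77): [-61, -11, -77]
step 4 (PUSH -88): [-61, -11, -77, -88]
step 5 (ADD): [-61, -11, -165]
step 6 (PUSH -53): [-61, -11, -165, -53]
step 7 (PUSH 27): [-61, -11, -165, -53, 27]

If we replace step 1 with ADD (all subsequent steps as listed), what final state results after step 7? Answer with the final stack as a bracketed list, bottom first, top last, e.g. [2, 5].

[-11, -165, -53, 27]

(re-executing from step 1 with the substitution; state before step 1: [])
step 1 (ADD): []
step 2 (PUSH -11): [-11]
step 3 (PUSH -77): [-11, -77]
step 4 (PUSH -88): [-11, -77, -88]
step 5 (ADD): [-11, -165]
step 6 (PUSH -53): [-11, -165, -53]
step 7 (PUSH 27): [-11, -165, -53, 27]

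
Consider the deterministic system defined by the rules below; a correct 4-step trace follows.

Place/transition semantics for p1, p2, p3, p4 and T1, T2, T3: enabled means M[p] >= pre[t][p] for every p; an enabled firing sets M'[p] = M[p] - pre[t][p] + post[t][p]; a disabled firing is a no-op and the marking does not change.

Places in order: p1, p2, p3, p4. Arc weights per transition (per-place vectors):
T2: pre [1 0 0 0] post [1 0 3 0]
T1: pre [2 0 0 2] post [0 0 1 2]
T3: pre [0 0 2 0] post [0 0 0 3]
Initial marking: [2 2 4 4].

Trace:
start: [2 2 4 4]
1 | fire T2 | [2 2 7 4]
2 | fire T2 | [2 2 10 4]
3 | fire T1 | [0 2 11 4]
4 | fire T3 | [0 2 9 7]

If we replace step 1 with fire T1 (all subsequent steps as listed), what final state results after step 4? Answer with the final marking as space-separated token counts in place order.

(re-executing from step 1 with the substitution; state before step 1: [2 2 4 4])
1 | fire T1 | [0 2 5 4]
2 | fire T2 | [0 2 5 4]
3 | fire T1 | [0 2 5 4]
4 | fire T3 | [0 2 3 7]

0 2 3 7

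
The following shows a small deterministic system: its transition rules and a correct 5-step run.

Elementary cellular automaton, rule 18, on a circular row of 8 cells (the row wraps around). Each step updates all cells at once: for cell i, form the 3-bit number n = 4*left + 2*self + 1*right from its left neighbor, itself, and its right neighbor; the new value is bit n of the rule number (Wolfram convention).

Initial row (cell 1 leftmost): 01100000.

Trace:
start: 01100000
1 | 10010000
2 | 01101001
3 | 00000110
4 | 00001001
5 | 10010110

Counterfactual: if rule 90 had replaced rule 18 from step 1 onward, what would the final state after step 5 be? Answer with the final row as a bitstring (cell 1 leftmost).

(re-executing steps 1..5 under rule 90; state before step 1: 01100000)
1 | 11110000
2 | 10011001
3 | 11111111
4 | 00000000
5 | 00000000

00000000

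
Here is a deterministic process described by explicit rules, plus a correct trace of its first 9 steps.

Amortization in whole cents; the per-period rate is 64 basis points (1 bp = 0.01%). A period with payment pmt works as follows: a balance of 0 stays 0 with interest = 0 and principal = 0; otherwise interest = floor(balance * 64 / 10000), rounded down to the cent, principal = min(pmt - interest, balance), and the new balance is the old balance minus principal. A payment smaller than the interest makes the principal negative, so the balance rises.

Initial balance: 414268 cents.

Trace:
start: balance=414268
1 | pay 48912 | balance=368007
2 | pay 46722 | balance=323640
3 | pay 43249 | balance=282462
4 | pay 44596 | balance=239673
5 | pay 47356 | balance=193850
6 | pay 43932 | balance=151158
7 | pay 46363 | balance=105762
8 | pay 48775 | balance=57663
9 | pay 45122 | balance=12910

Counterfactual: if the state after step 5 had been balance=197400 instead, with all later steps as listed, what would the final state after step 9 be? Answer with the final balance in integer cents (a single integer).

state after step 5 := balance=197400
6 | pay 43932 | balance=154731
7 | pay 46363 | balance=109358
8 | pay 48775 | balance=61282
9 | pay 45122 | balance=16552

16552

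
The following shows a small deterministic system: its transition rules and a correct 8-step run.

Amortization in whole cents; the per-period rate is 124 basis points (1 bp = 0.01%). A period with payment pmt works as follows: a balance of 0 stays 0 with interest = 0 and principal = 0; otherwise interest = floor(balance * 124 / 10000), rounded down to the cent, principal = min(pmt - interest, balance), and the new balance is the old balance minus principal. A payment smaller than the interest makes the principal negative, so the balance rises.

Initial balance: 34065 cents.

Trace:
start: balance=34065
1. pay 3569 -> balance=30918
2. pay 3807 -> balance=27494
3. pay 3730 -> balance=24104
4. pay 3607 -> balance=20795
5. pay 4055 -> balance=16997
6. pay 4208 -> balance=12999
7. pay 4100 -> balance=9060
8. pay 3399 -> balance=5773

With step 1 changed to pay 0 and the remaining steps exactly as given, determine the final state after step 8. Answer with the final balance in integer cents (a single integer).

(re-executing from step 1 with the substitution; state before step 1: balance=34065)
1. pay 0 -> balance=34487
2. pay 3807 -> balance=31107
3. pay 3730 -> balance=27762
4. pay 3607 -> balance=24499
5. pay 4055 -> balance=20747
6. pay 4208 -> balance=16796
7. pay 4100 -> balance=12904
8. pay 3399 -> balance=9665

9665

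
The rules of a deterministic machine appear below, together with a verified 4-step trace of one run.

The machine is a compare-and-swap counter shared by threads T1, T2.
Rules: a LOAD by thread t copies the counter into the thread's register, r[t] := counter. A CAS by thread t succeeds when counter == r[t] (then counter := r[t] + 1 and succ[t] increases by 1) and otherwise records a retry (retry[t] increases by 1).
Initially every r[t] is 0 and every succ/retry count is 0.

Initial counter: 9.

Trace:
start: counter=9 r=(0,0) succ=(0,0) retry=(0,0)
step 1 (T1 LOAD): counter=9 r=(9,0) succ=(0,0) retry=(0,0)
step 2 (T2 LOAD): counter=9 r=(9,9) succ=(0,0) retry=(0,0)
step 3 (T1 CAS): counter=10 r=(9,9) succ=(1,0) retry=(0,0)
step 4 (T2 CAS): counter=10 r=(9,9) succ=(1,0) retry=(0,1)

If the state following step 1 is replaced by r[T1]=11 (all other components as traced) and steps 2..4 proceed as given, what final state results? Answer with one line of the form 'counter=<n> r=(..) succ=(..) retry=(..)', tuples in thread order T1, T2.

counter=10 r=(11,9) succ=(0,1) retry=(1,0)

state after step 1 := counter=9 r=(11,0) succ=(0,0) retry=(0,0)
step 2 (T2 LOAD): counter=9 r=(11,9) succ=(0,0) retry=(0,0)
step 3 (T1 CAS): counter=9 r=(11,9) succ=(0,0) retry=(1,0)
step 4 (T2 CAS): counter=10 r=(11,9) succ=(0,1) retry=(1,0)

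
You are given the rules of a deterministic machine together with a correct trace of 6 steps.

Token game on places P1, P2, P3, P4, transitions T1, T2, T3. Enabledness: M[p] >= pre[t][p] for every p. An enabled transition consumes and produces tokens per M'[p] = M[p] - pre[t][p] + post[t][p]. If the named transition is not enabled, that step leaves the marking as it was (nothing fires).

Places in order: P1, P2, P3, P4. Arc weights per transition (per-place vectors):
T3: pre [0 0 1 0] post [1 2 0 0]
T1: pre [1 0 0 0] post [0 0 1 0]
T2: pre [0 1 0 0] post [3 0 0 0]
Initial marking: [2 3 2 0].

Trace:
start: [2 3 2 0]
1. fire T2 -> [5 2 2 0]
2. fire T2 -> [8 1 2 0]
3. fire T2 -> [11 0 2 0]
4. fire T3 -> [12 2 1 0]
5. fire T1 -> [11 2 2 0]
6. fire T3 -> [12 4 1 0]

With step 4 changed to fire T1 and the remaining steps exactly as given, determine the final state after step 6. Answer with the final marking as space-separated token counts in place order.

10 2 3 0

(re-executing from step 4 with the substitution; state before step 4: [11 0 2 0])
4. fire T1 -> [10 0 3 0]
5. fire T1 -> [9 0 4 0]
6. fire T3 -> [10 2 3 0]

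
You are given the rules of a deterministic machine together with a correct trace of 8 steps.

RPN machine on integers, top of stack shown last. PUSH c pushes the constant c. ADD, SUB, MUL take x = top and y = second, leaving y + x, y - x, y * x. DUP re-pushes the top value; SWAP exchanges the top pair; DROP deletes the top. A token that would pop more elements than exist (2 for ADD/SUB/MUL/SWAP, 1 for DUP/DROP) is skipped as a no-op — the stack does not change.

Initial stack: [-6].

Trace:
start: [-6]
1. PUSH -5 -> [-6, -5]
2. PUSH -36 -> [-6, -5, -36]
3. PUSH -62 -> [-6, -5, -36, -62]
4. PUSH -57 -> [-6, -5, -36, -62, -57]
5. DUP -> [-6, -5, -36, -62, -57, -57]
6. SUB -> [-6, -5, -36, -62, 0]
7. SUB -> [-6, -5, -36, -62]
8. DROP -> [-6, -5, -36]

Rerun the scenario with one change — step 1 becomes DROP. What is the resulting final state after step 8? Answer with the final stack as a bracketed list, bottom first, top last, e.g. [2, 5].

[-36]

(re-executing from step 1 with the substitution; state before step 1: [-6])
1. DROP -> []
2. PUSH -36 -> [-36]
3. PUSH -62 -> [-36, -62]
4. PUSH -57 -> [-36, -62, -57]
5. DUP -> [-36, -62, -57, -57]
6. SUB -> [-36, -62, 0]
7. SUB -> [-36, -62]
8. DROP -> [-36]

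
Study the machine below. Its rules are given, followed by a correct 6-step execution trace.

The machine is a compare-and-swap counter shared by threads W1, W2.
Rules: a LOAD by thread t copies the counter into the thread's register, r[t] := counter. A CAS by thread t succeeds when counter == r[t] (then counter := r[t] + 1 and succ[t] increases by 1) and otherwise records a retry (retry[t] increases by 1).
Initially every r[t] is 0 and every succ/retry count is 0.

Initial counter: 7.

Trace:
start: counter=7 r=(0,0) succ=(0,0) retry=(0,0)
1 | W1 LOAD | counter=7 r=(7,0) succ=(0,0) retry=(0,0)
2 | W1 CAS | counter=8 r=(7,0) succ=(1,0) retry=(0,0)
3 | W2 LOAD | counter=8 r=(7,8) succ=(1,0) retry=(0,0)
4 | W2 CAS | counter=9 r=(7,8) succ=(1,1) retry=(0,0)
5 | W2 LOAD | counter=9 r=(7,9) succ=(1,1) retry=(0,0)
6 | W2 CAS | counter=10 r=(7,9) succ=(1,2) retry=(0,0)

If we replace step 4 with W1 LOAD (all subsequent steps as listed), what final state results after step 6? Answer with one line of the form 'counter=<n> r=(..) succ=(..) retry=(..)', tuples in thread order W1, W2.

(re-executing from step 4 with the substitution; state before step 4: counter=8 r=(7,8) succ=(1,0) retry=(0,0))
4 | W1 LOAD | counter=8 r=(8,8) succ=(1,0) retry=(0,0)
5 | W2 LOAD | counter=8 r=(8,8) succ=(1,0) retry=(0,0)
6 | W2 CAS | counter=9 r=(8,8) succ=(1,1) retry=(0,0)

counter=9 r=(8,8) succ=(1,1) retry=(0,0)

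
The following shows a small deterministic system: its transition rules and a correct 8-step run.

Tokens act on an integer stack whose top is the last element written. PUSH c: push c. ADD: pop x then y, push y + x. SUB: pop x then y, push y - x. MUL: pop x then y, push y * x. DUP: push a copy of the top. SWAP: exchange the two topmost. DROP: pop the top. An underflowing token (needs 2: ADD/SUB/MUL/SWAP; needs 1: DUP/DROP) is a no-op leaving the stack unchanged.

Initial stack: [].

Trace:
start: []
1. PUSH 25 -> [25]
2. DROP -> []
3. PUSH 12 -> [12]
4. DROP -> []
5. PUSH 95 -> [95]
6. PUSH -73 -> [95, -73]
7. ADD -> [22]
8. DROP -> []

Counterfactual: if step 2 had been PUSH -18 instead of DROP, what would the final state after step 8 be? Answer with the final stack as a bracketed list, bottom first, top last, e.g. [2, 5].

(re-executing from step 2 with the substitution; state before step 2: [25])
2. PUSH -18 -> [25, -18]
3. PUSH 12 -> [25, -18, 12]
4. DROP -> [25, -18]
5. PUSH 95 -> [25, -18, 95]
6. PUSH -73 -> [25, -18, 95, -73]
7. ADD -> [25, -18, 22]
8. DROP -> [25, -18]

[25, -18]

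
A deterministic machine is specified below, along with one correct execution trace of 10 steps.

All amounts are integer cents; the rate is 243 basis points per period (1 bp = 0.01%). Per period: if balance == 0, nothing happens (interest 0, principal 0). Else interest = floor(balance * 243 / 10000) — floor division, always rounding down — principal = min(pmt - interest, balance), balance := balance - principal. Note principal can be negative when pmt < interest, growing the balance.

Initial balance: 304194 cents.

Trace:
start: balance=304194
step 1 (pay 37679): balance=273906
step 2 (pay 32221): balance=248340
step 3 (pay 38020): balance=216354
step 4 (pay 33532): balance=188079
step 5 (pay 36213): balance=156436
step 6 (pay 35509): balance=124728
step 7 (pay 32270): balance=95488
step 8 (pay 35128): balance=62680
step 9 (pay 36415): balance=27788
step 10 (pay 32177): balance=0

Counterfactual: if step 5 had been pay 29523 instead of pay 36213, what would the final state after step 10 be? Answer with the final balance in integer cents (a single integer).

(re-executing from step 5 with the substitution; state before step 5: balance=188079)
step 5 (pay 29523): balance=163126
step 6 (pay 35509): balance=131580
step 7 (pay 32270): balance=102507
step 8 (pay 35128): balance=69869
step 9 (pay 36415): balance=35151
step 10 (pay 32177): balance=3828

3828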